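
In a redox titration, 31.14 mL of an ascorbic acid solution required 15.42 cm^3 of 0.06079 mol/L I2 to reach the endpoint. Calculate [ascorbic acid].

n(I2) = 0.06079 x 0.01542 = 0.0009374 mol.
From the balanced equation, 1 mol I2 reacts with 1 mol ascorbic acid, so n(ascorbic acid) = 0.0009374 x 1/1 = 0.0009374 mol.
[ascorbic acid] = 0.0009374 / 0.03114 L = 0.0301 M.

0.0301 M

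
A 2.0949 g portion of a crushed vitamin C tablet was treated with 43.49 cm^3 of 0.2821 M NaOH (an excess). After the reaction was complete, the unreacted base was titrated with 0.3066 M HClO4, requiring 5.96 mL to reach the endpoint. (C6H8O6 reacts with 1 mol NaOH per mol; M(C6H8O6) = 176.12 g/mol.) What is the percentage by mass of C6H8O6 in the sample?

Total n(NaOH) added = 0.2821 x 0.04349 = 0.01227 mol.
n(HClO4) used = 0.3066 x 0.005960 = 0.001827 mol, which equals the excess n(NaOH).
So n(NaOH) consumed by the sample = 0.01227 - 0.001827 = 0.01044 mol.
n(C6H8O6) = 0.01044 / 1 = 0.01044 mol.
mass C6H8O6 = 0.01044 x 176.12 = 1.839 g, so %C6H8O6 = 1.839/2.0949 x 100 = 87.8%.

87.8%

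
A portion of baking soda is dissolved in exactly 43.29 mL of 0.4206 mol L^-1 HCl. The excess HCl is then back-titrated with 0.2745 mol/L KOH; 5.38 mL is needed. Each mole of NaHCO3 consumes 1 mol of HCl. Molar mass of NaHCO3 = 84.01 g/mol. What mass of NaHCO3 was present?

1.41 g

Total n(HCl) added = 0.4206 x 0.04329 = 0.01821 mol.
n(KOH) used = 0.2745 x 0.005380 = 0.001477 mol, which equals the excess n(HCl).
So n(HCl) consumed by the sample = 0.01821 - 0.001477 = 0.01673 mol.
n(NaHCO3) = 0.01673 / 1 = 0.01673 mol.
mass = 0.01673 mol x 84.01 g/mol = 1.41 g.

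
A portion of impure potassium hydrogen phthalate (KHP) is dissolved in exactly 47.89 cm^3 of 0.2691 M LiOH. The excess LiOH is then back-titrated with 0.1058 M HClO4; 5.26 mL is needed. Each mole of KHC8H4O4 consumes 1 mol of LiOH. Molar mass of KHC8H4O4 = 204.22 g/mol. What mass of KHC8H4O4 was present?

2.52 g

Total n(LiOH) added = 0.2691 x 0.04789 = 0.01289 mol.
n(HClO4) used = 0.1058 x 0.005260 = 0.0005565 mol, which equals the excess n(LiOH).
So n(LiOH) consumed by the sample = 0.01289 - 0.0005565 = 0.01233 mol.
n(KHC8H4O4) = 0.01233 / 1 = 0.01233 mol.
mass = 0.01233 mol x 204.22 g/mol = 2.52 g.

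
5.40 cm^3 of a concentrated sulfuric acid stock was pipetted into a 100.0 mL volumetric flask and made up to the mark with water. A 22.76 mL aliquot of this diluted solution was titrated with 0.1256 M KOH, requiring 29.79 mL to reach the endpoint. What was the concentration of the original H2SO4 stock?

n(KOH) = 0.1256 x 0.02979 = 0.003742 mol.
n(H2SO4) in the aliquot = 0.003742 x 1/2 = 0.001871 mol.
[diluted H2SO4] = 0.001871 / 0.02276 = 0.08220 M.
Dilution factor = 100.0/5.400 = 18.52, so [stock] = 0.08220 x 18.52 = 1.52 M.

1.52 M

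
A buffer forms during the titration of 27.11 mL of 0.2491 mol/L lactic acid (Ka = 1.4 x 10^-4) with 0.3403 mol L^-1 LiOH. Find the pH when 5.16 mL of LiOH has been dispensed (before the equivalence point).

3.40

Initial n(HC3H5O3) = 0.2491 x 0.02711 = 0.006753 mol.
n(LiOH) added = 0.3403 x 0.005160 = 0.001756 mol, converting that many moles of HC3H5O3 to C3H5O3-.
Remaining n(HC3H5O3) = 0.004997 mol; n(C3H5O3-) = 0.001756 mol.
By Henderson-Hasselbalch, pH = pKa + log([A^-]/[HA]) = 3.85 + log(0.001756/0.004997) = 3.85 + (-0.45) = 3.40.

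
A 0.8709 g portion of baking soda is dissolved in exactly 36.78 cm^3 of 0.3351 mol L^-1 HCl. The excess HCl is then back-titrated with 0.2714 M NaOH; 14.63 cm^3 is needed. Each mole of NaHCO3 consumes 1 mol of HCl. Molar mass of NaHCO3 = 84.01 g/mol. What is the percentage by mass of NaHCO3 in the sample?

Total n(HCl) added = 0.3351 x 0.03678 = 0.01232 mol.
n(NaOH) used = 0.2714 x 0.01463 = 0.003971 mol, which equals the excess n(HCl).
So n(HCl) consumed by the sample = 0.01232 - 0.003971 = 0.008354 mol.
n(NaHCO3) = 0.008354 / 1 = 0.008354 mol.
mass NaHCO3 = 0.008354 x 84.01 = 0.7019 g, so %NaHCO3 = 0.7019/0.8709 x 100 = 80.6%.

80.6%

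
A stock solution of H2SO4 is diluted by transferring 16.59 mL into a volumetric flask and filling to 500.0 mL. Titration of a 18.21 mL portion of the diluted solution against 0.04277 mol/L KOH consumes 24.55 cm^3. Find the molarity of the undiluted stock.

n(KOH) = 0.04277 x 0.02455 = 0.001050 mol.
n(H2SO4) in the aliquot = 0.001050 x 1/2 = 0.0005250 mol.
[diluted H2SO4] = 0.0005250 / 0.01821 = 0.02883 M.
Dilution factor = 500.0/16.59 = 30.14, so [stock] = 0.02883 x 30.14 = 0.869 M.

0.869 M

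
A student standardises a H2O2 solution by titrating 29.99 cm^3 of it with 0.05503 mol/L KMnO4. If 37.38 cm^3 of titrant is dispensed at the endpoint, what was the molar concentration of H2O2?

n(KMnO4) = 0.05503 x 0.03738 = 0.002057 mol.
From the balanced equation, 2 mol KMnO4 reacts with 5 mol H2O2, so n(H2O2) = 0.002057 x 5/2 = 0.005143 mol.
[H2O2] = 0.005143 / 0.02999 L = 0.171 M.

0.171 M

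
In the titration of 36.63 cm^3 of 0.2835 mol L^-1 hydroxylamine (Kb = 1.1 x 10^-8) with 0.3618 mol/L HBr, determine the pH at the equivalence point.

n(NH2OH) = 0.2835 x 0.03663 = 0.01038 mol; V(HBr) at equivalence = 0.01038/0.3618 = 0.02870 L.
At equivalence the base is fully converted to NH3OH+; total volume = 0.06533 L, so [NH3OH+] = 0.01038/0.06533 = 0.1589 M.
Ka(NH3OH+) = Kw/Kb = 1.0e-14 / 1.1 x 10^-8 = 9.09e-7.
[H^+] = sqrt(Ka x [NH3OH+]) = sqrt(9.09e-7 x 0.1589) = 0.000380 M.
pH = -log(0.000380) = 3.42.

3.42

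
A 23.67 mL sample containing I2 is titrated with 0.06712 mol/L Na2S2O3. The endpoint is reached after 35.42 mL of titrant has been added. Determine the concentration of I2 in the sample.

0.0502 M

n(Na2S2O3) = 0.06712 x 0.03542 = 0.002377 mol.
From the balanced equation, 2 mol Na2S2O3 reacts with 1 mol I2, so n(I2) = 0.002377 x 1/2 = 0.001189 mol.
[I2] = 0.001189 / 0.02367 L = 0.0502 M.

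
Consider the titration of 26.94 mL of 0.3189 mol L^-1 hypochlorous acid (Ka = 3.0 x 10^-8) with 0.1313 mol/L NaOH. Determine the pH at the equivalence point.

n(HClO) = 0.3189 x 0.02694 = 0.008591 mol; V(NaOH) at equivalence = 0.008591/0.1313 = 0.06543 L.
At equivalence all the acid is converted to ClO-; total volume = 0.02694 + 0.06543 = 0.09237 L, so [ClO-] = 0.008591/0.09237 = 0.09301 M.
Kb = Kw/Ka = 1.0e-14 / 3.0 x 10^-8 = 3.33e-7.
[OH^-] = sqrt(Kb x [ClO-]) = sqrt(3.33e-7 x 0.09301) = 0.000176 M.
pOH = 3.75, so pH = 14.00 - 3.75 = 10.25.

10.25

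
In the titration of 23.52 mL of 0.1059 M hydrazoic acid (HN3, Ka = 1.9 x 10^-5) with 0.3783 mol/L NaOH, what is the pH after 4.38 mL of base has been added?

Initial n(HN3) = 0.1059 x 0.02352 = 0.002491 mol.
n(NaOH) added = 0.3783 x 0.004380 = 0.001657 mol, converting that many moles of HN3 to N3-.
Remaining n(HN3) = 0.0008338 mol; n(N3-) = 0.001657 mol.
By Henderson-Hasselbalch, pH = pKa + log([A^-]/[HA]) = 4.72 + log(0.001657/0.0008338) = 4.72 + (+0.30) = 5.02.

5.02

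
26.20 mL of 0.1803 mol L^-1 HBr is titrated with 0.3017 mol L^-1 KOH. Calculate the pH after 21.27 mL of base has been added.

n(acid) = 0.1803 x 0.02620 = 0.004724 mol; n(KOH) added = 0.3017 x 0.02127 = 0.006417 mol.
Base is in excess by 0.006417 - 0.004724 = 0.001693 mol in a total volume of 0.04747 L.
[OH^-] = 0.001693/0.04747 = 0.03567 M, so pOH = 1.45 and pH = 14.00 - 1.45 = 12.55.

12.55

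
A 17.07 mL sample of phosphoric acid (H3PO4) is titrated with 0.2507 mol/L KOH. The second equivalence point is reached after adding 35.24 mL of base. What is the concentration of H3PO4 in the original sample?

n(KOH) = 0.2507 x 0.03524 = 0.008835 mol.
At the second equivalence point, 2 mol OH^- react per mol H3PO4, so n(H3PO4) = 0.008835 / 2 = 0.004417 mol.
[H3PO4] = 0.004417 / 0.01707 L = 0.259 M.

0.259 M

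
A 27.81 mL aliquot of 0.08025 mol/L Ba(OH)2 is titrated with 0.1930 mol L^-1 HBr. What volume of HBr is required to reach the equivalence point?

n(Ba(OH)2) = 0.08025 mol/L x 0.02781 L = 0.002232 mol.
The neutralisation is 1 Ba(OH)2 : 2 HBr, so n(HBr) = 0.002232 x 2/1 = 0.004464 mol.
V(HBr) = 0.004464 / 0.1930 = 0.02313 L = 23.1 mL.

23.1 mL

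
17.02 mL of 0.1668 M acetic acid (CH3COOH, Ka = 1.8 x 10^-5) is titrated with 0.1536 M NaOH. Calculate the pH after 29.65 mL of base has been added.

n(acid) = 0.1668 x 0.01702 = 0.002839 mol; n(NaOH) added = 0.1536 x 0.02965 = 0.004554 mol.
Base is in excess by 0.004554 - 0.002839 = 0.001715 mol in a total volume of 0.04667 L.
[OH^-] = 0.001715/0.04667 = 0.03675 M, so pOH = 1.43 and pH = 14.00 - 1.43 = 12.57.

12.57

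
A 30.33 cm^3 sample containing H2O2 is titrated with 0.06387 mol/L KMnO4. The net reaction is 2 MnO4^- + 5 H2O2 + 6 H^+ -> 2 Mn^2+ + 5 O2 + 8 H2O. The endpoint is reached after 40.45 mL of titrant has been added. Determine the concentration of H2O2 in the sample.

n(KMnO4) = 0.06387 x 0.04045 = 0.002584 mol.
From the balanced equation, 2 mol KMnO4 reacts with 5 mol H2O2, so n(H2O2) = 0.002584 x 5/2 = 0.006459 mol.
[H2O2] = 0.006459 / 0.03033 L = 0.213 M.

0.213 M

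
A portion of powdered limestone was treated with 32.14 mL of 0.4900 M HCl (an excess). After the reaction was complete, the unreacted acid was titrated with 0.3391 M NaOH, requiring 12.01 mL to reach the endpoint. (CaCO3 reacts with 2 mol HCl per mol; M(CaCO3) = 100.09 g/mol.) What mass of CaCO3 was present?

Total n(HCl) added = 0.4900 x 0.03214 = 0.01575 mol.
n(NaOH) used = 0.3391 x 0.01201 = 0.004073 mol, which equals the excess n(HCl).
So n(HCl) consumed by the sample = 0.01575 - 0.004073 = 0.01168 mol.
n(CaCO3) = 0.01168 / 2 = 0.005838 mol.
mass = 0.005838 mol x 100.09 g/mol = 0.584 g.

0.584 g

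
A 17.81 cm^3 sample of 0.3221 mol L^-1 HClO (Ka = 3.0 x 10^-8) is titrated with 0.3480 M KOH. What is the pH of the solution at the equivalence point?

n(HClO) = 0.3221 x 0.01781 = 0.005737 mol; V(KOH) at equivalence = 0.005737/0.3480 = 0.01648 L.
At equivalence all the acid is converted to ClO-; total volume = 0.01781 + 0.01648 = 0.03429 L, so [ClO-] = 0.005737/0.03429 = 0.1673 M.
Kb = Kw/Ka = 1.0e-14 / 3.0 x 10^-8 = 3.33e-7.
[OH^-] = sqrt(Kb x [ClO-]) = sqrt(3.33e-7 x 0.1673) = 0.000236 M.
pOH = 3.63, so pH = 14.00 - 3.63 = 10.37.

10.37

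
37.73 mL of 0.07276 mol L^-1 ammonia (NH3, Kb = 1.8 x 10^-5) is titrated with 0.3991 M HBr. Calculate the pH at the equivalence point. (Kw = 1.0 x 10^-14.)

n(NH3) = 0.07276 x 0.03773 = 0.002745 mol; V(HBr) at equivalence = 0.002745/0.3991 = 0.006879 L.
At equivalence the base is fully converted to NH4+; total volume = 0.04461 L, so [NH4+] = 0.002745/0.04461 = 0.06154 M.
Ka(NH4+) = Kw/Kb = 1.0e-14 / 1.8 x 10^-5 = 5.56e-10.
[H^+] = sqrt(Ka x [NH4+]) = sqrt(5.56e-10 x 0.06154) = 5.85e-6 M.
pH = -log(5.85e-6) = 5.23.

5.23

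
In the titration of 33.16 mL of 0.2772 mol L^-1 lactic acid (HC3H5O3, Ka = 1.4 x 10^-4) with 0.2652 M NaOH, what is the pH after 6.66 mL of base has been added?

3.23

Initial n(HC3H5O3) = 0.2772 x 0.03316 = 0.009192 mol.
n(NaOH) added = 0.2652 x 0.006660 = 0.001766 mol, converting that many moles of HC3H5O3 to C3H5O3-.
Remaining n(HC3H5O3) = 0.007426 mol; n(C3H5O3-) = 0.001766 mol.
By Henderson-Hasselbalch, pH = pKa + log([A^-]/[HA]) = 3.85 + log(0.001766/0.007426) = 3.85 + (-0.62) = 3.23.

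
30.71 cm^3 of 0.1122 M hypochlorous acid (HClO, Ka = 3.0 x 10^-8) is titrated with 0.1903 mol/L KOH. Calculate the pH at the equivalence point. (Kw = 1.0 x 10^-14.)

n(HClO) = 0.1122 x 0.03071 = 0.003446 mol; V(KOH) at equivalence = 0.003446/0.1903 = 0.01811 L.
At equivalence all the acid is converted to ClO-; total volume = 0.03071 + 0.01811 = 0.04882 L, so [ClO-] = 0.003446/0.04882 = 0.07058 M.
Kb = Kw/Ka = 1.0e-14 / 3.0 x 10^-8 = 3.33e-7.
[OH^-] = sqrt(Kb x [ClO-]) = sqrt(3.33e-7 x 0.07058) = 0.000153 M.
pOH = 3.81, so pH = 14.00 - 3.81 = 10.19.

10.19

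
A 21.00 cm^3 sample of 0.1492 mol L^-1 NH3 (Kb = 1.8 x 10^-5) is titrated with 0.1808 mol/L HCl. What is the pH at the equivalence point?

5.17

n(NH3) = 0.1492 x 0.02100 = 0.003133 mol; V(HCl) at equivalence = 0.003133/0.1808 = 0.01733 L.
At equivalence the base is fully converted to NH4+; total volume = 0.03833 L, so [NH4+] = 0.003133/0.03833 = 0.08174 M.
Ka(NH4+) = Kw/Kb = 1.0e-14 / 1.8 x 10^-5 = 5.56e-10.
[H^+] = sqrt(Ka x [NH4+]) = sqrt(5.56e-10 x 0.08174) = 6.74e-6 M.
pH = -log(6.74e-6) = 5.17.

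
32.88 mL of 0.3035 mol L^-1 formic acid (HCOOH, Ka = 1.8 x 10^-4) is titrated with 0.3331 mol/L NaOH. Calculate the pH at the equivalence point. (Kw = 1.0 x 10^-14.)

n(HCOOH) = 0.3035 x 0.03288 = 0.009979 mol; V(NaOH) at equivalence = 0.009979/0.3331 = 0.02996 L.
At equivalence all the acid is converted to HCOO-; total volume = 0.03288 + 0.02996 = 0.06284 L, so [HCOO-] = 0.009979/0.06284 = 0.1588 M.
Kb = Kw/Ka = 1.0e-14 / 1.8 x 10^-4 = 5.56e-11.
[OH^-] = sqrt(Kb x [HCOO-]) = sqrt(5.56e-11 x 0.1588) = 2.97e-6 M.
pOH = 5.53, so pH = 14.00 - 5.53 = 8.47.

8.47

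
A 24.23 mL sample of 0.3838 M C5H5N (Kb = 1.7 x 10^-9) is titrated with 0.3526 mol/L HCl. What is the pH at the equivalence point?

n(C5H5N) = 0.3838 x 0.02423 = 0.009299 mol; V(HCl) at equivalence = 0.009299/0.3526 = 0.02637 L.
At equivalence the base is fully converted to C5H5NH+; total volume = 0.05060 L, so [C5H5NH+] = 0.009299/0.05060 = 0.1838 M.
Ka(C5H5NH+) = Kw/Kb = 1.0e-14 / 1.7 x 10^-9 = 5.88e-6.
[H^+] = sqrt(Ka x [C5H5NH+]) = sqrt(5.88e-6 x 0.1838) = 0.00104 M.
pH = -log(0.00104) = 2.98.

2.98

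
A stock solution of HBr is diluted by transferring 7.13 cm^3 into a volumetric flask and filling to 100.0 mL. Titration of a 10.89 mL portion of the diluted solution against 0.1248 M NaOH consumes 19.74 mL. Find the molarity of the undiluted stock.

n(NaOH) = 0.1248 x 0.01974 = 0.002464 mol.
n(HBr) in the aliquot = 0.002464 mol.
[diluted HBr] = 0.002464 / 0.01089 = 0.2262 M.
Dilution factor = 100.0/7.130 = 14.03, so [stock] = 0.2262 x 14.03 = 3.17 M.

3.17 M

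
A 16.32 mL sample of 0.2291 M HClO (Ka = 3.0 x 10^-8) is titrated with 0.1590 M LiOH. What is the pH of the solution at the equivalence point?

n(HClO) = 0.2291 x 0.01632 = 0.003739 mol; V(LiOH) at equivalence = 0.003739/0.1590 = 0.02352 L.
At equivalence all the acid is converted to ClO-; total volume = 0.01632 + 0.02352 = 0.03984 L, so [ClO-] = 0.003739/0.03984 = 0.09386 M.
Kb = Kw/Ka = 1.0e-14 / 3.0 x 10^-8 = 3.33e-7.
[OH^-] = sqrt(Kb x [ClO-]) = sqrt(3.33e-7 x 0.09386) = 0.000177 M.
pOH = 3.75, so pH = 14.00 - 3.75 = 10.25.

10.25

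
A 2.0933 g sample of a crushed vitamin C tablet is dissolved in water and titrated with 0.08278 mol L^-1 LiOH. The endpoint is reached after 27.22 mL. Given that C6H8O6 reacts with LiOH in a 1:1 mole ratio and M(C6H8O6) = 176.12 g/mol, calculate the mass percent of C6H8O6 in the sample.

19.0%

n(LiOH) = 0.08278 x 0.02722 = 0.002253 mol.
n(C6H8O6) = 0.002253 / 1 = 0.002253 mol.
mass of C6H8O6 = 0.002253 x 176.12 = 0.3968 g.
% purity = 0.3968 / 2.0933 x 100 = 19.0%.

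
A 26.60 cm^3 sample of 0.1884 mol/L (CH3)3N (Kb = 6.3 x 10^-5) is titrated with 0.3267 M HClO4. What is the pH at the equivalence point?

5.36

n((CH3)3N) = 0.1884 x 0.02660 = 0.005011 mol; V(HClO4) at equivalence = 0.005011/0.3267 = 0.01534 L.
At equivalence the base is fully converted to (CH3)3NH+; total volume = 0.04194 L, so [(CH3)3NH+] = 0.005011/0.04194 = 0.1195 M.
Ka((CH3)3NH+) = Kw/Kb = 1.0e-14 / 6.3 x 10^-5 = 1.59e-10.
[H^+] = sqrt(Ka x [(CH3)3NH+]) = sqrt(1.59e-10 x 0.1195) = 4.36e-6 M.
pH = -log(4.36e-6) = 5.36.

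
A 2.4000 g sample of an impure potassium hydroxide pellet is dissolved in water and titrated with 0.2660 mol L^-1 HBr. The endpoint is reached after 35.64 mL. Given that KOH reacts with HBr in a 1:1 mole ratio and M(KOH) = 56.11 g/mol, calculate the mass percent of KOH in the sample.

n(HBr) = 0.2660 x 0.03564 = 0.009480 mol.
n(KOH) = 0.009480 / 1 = 0.009480 mol.
mass of KOH = 0.009480 x 56.11 = 0.5319 g.
% purity = 0.5319 / 2.4000 x 100 = 22.2%.

22.2%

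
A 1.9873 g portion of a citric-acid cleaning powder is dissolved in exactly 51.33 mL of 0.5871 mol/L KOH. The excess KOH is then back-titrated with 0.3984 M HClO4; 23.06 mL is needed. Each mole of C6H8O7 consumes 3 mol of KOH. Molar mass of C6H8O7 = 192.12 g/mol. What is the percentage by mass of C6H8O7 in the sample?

67.5%

Total n(KOH) added = 0.5871 x 0.05133 = 0.03014 mol.
n(HClO4) used = 0.3984 x 0.02306 = 0.009187 mol, which equals the excess n(KOH).
So n(KOH) consumed by the sample = 0.03014 - 0.009187 = 0.02095 mol.
n(C6H8O7) = 0.02095 / 3 = 0.006983 mol.
mass C6H8O7 = 0.006983 x 192.12 = 1.342 g, so %C6H8O7 = 1.342/1.9873 x 100 = 67.5%.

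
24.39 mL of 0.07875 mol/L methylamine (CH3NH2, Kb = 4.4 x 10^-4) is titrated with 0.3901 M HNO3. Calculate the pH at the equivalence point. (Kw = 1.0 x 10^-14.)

n(CH3NH2) = 0.07875 x 0.02439 = 0.001921 mol; V(HNO3) at equivalence = 0.001921/0.3901 = 0.004924 L.
At equivalence the base is fully converted to CH3NH3+; total volume = 0.02931 L, so [CH3NH3+] = 0.001921/0.02931 = 0.06552 M.
Ka(CH3NH3+) = Kw/Kb = 1.0e-14 / 4.4 x 10^-4 = 2.27e-11.
[H^+] = sqrt(Ka x [CH3NH3+]) = sqrt(2.27e-11 x 0.06552) = 1.22e-6 M.
pH = -log(1.22e-6) = 5.91.

5.91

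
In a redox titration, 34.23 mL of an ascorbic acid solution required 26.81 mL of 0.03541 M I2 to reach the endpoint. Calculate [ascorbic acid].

n(I2) = 0.03541 x 0.02681 = 0.0009493 mol.
From the balanced equation, 1 mol I2 reacts with 1 mol ascorbic acid, so n(ascorbic acid) = 0.0009493 x 1/1 = 0.0009493 mol.
[ascorbic acid] = 0.0009493 / 0.03423 L = 0.0277 M.

0.0277 M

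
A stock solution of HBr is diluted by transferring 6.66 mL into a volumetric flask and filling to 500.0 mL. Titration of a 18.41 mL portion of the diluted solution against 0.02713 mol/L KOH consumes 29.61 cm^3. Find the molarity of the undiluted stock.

n(KOH) = 0.02713 x 0.02961 = 0.0008033 mol.
n(HBr) in the aliquot = 0.0008033 mol.
[diluted HBr] = 0.0008033 / 0.01841 = 0.04363 M.
Dilution factor = 500.0/6.660 = 75.08, so [stock] = 0.04363 x 75.08 = 3.28 M.

3.28 M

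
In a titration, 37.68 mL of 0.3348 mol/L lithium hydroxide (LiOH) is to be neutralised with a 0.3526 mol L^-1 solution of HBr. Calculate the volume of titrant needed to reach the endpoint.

n(LiOH) = 0.3348 mol/L x 0.03768 L = 0.01262 mol.
At equivalence n(HBr) = n(LiOH) = 0.01262 mol.
V(HBr) = 0.01262 / 0.3526 = 0.03578 L = 35.8 mL.

35.8 mL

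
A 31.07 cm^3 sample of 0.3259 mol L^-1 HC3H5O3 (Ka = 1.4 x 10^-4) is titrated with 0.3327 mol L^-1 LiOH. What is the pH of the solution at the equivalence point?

n(HC3H5O3) = 0.3259 x 0.03107 = 0.01013 mol; V(LiOH) at equivalence = 0.01013/0.3327 = 0.03043 L.
At equivalence all the acid is converted to C3H5O3-; total volume = 0.03107 + 0.03043 = 0.06150 L, so [C3H5O3-] = 0.01013/0.06150 = 0.1646 M.
Kb = Kw/Ka = 1.0e-14 / 1.4 x 10^-4 = 7.14e-11.
[OH^-] = sqrt(Kb x [C3H5O3-]) = sqrt(7.14e-11 x 0.1646) = 3.43e-6 M.
pOH = 5.46, so pH = 14.00 - 5.46 = 8.54.

8.54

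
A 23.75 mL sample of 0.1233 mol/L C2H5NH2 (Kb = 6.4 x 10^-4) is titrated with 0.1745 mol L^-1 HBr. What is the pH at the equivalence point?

n(C2H5NH2) = 0.1233 x 0.02375 = 0.002928 mol; V(HBr) at equivalence = 0.002928/0.1745 = 0.01678 L.
At equivalence the base is fully converted to C2H5NH3+; total volume = 0.04053 L, so [C2H5NH3+] = 0.002928/0.04053 = 0.07225 M.
Ka(C2H5NH3+) = Kw/Kb = 1.0e-14 / 6.4 x 10^-4 = 1.56e-11.
[H^+] = sqrt(Ka x [C2H5NH3+]) = sqrt(1.56e-11 x 0.07225) = 1.06e-6 M.
pH = -log(1.06e-6) = 5.97.

5.97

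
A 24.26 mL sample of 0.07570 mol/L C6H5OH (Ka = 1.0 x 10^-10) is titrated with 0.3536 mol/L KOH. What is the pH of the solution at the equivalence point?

11.40

n(C6H5OH) = 0.07570 x 0.02426 = 0.001836 mol; V(KOH) at equivalence = 0.001836/0.3536 = 0.005194 L.
At equivalence all the acid is converted to C6H5O-; total volume = 0.02426 + 0.005194 = 0.02945 L, so [C6H5O-] = 0.001836/0.02945 = 0.06235 M.
Kb = Kw/Ka = 1.0e-14 / 1.0 x 10^-10 = 0.000100.
[OH^-] = sqrt(Kb x [C6H5O-]) = sqrt(0.000100 x 0.06235) = 0.00250 M.
pOH = 2.60, so pH = 14.00 - 2.60 = 11.40.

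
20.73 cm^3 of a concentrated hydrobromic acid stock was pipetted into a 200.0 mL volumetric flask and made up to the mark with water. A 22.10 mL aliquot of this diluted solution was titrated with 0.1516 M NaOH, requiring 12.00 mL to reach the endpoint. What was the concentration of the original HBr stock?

n(NaOH) = 0.1516 x 0.01200 = 0.001819 mol.
n(HBr) in the aliquot = 0.001819 mol.
[diluted HBr] = 0.001819 / 0.02210 = 0.08232 M.
Dilution factor = 200.0/20.73 = 9.648, so [stock] = 0.08232 x 9.648 = 0.794 M.

0.794 M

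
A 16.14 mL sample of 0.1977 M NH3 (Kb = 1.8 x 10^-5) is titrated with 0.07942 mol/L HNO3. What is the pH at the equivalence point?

n(NH3) = 0.1977 x 0.01614 = 0.003191 mol; V(HNO3) at equivalence = 0.003191/0.07942 = 0.04018 L.
At equivalence the base is fully converted to NH4+; total volume = 0.05632 L, so [NH4+] = 0.003191/0.05632 = 0.05666 M.
Ka(NH4+) = Kw/Kb = 1.0e-14 / 1.8 x 10^-5 = 5.56e-10.
[H^+] = sqrt(Ka x [NH4+]) = sqrt(5.56e-10 x 0.05666) = 5.61e-6 M.
pH = -log(5.61e-6) = 5.25.

5.25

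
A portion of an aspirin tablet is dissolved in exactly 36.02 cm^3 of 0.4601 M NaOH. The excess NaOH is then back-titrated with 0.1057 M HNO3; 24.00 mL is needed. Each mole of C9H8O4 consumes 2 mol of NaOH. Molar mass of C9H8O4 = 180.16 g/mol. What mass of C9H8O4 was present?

Total n(NaOH) added = 0.4601 x 0.03602 = 0.01657 mol.
n(HNO3) used = 0.1057 x 0.02400 = 0.002537 mol, which equals the excess n(NaOH).
So n(NaOH) consumed by the sample = 0.01657 - 0.002537 = 0.01404 mol.
n(C9H8O4) = 0.01404 / 2 = 0.007018 mol.
mass = 0.007018 mol x 180.16 g/mol = 1.26 g.

1.26 g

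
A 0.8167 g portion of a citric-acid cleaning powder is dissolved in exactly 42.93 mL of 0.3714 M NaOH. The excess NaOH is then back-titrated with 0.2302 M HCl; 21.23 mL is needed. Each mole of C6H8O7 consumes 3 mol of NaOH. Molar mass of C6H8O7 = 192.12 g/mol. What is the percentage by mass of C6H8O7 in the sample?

86.7%

Total n(NaOH) added = 0.3714 x 0.04293 = 0.01594 mol.
n(HCl) used = 0.2302 x 0.02123 = 0.004887 mol, which equals the excess n(NaOH).
So n(NaOH) consumed by the sample = 0.01594 - 0.004887 = 0.01106 mol.
n(C6H8O7) = 0.01106 / 3 = 0.003686 mol.
mass C6H8O7 = 0.003686 x 192.12 = 0.7081 g, so %C6H8O7 = 0.7081/0.8167 x 100 = 86.7%.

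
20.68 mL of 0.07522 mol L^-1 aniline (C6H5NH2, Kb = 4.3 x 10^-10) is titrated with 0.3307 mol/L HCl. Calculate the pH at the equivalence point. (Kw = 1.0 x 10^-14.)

n(C6H5NH2) = 0.07522 x 0.02068 = 0.001556 mol; V(HCl) at equivalence = 0.001556/0.3307 = 0.004704 L.
At equivalence the base is fully converted to C6H5NH3+; total volume = 0.02538 L, so [C6H5NH3+] = 0.001556/0.02538 = 0.06128 M.
Ka(C6H5NH3+) = Kw/Kb = 1.0e-14 / 4.3 x 10^-10 = 2.33e-5.
[H^+] = sqrt(Ka x [C6H5NH3+]) = sqrt(2.33e-5 x 0.06128) = 0.00119 M.
pH = -log(0.00119) = 2.92.

2.92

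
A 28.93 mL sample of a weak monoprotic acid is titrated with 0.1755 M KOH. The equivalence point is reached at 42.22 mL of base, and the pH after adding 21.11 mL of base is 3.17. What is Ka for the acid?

21.11 mL is half of the equivalence volume, so this is the half-equivalence point where [HA] = [A^-].
At half-equivalence pH = pKa, so pKa = 3.17.
Ka = 10^(-3.17) = 6.8 x 10^-4.

6.8 x 10^-4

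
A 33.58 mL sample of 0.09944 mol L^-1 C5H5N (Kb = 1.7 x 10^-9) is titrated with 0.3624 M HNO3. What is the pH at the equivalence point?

3.17

n(C5H5N) = 0.09944 x 0.03358 = 0.003339 mol; V(HNO3) at equivalence = 0.003339/0.3624 = 0.009214 L.
At equivalence the base is fully converted to C5H5NH+; total volume = 0.04279 L, so [C5H5NH+] = 0.003339/0.04279 = 0.07803 M.
Ka(C5H5NH+) = Kw/Kb = 1.0e-14 / 1.7 x 10^-9 = 5.88e-6.
[H^+] = sqrt(Ka x [C5H5NH+]) = sqrt(5.88e-6 x 0.07803) = 0.000677 M.
pH = -log(0.000677) = 3.17.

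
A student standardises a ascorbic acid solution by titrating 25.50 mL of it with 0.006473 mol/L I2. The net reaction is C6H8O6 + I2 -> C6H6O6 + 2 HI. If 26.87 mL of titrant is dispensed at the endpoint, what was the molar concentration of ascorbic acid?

0.00682 M

n(I2) = 0.006473 x 0.02687 = 0.0001739 mol.
From the balanced equation, 1 mol I2 reacts with 1 mol ascorbic acid, so n(ascorbic acid) = 0.0001739 x 1/1 = 0.0001739 mol.
[ascorbic acid] = 0.0001739 / 0.02550 L = 0.00682 M.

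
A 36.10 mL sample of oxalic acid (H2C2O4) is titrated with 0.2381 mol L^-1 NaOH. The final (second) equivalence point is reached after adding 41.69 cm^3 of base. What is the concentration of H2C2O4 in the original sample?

n(NaOH) = 0.2381 x 0.04169 = 0.009926 mol.
At the final (second) equivalence point, 2 mol OH^- react per mol H2C2O4, so n(H2C2O4) = 0.009926 / 2 = 0.004963 mol.
[H2C2O4] = 0.004963 / 0.03610 L = 0.137 M.

0.137 M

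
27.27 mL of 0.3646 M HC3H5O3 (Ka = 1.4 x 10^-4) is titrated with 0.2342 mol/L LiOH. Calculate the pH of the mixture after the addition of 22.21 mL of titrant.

3.89

Initial n(HC3H5O3) = 0.3646 x 0.02727 = 0.009943 mol.
n(LiOH) added = 0.2342 x 0.02221 = 0.005202 mol, converting that many moles of HC3H5O3 to C3H5O3-.
Remaining n(HC3H5O3) = 0.004741 mol; n(C3H5O3-) = 0.005202 mol.
By Henderson-Hasselbalch, pH = pKa + log([A^-]/[HA]) = 3.85 + log(0.005202/0.004741) = 3.85 + (+0.04) = 3.89.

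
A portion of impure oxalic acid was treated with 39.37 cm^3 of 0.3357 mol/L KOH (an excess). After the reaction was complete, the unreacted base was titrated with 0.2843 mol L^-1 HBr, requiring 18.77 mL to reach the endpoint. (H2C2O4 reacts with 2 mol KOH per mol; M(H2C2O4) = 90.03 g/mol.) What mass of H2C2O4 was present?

Total n(KOH) added = 0.3357 x 0.03937 = 0.01322 mol.
n(HBr) used = 0.2843 x 0.01877 = 0.005336 mol, which equals the excess n(KOH).
So n(KOH) consumed by the sample = 0.01322 - 0.005336 = 0.007880 mol.
n(H2C2O4) = 0.007880 / 2 = 0.003940 mol.
mass = 0.003940 mol x 90.03 g/mol = 0.355 g.

0.355 g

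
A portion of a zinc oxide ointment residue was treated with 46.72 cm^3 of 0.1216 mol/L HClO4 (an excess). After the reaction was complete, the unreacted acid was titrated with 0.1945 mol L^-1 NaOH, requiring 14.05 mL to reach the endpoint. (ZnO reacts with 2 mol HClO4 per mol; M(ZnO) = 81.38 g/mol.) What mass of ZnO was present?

Total n(HClO4) added = 0.1216 x 0.04672 = 0.005681 mol.
n(NaOH) used = 0.1945 x 0.01405 = 0.002733 mol, which equals the excess n(HClO4).
So n(HClO4) consumed by the sample = 0.005681 - 0.002733 = 0.002948 mol.
n(ZnO) = 0.002948 / 2 = 0.001474 mol.
mass = 0.001474 mol x 81.38 g/mol = 0.120 g.

0.120 g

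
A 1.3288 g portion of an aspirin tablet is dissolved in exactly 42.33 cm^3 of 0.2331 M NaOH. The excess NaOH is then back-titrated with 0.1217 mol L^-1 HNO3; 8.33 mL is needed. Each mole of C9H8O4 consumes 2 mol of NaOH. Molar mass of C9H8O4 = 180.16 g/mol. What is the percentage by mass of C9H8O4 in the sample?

60.0%

Total n(NaOH) added = 0.2331 x 0.04233 = 0.009867 mol.
n(HNO3) used = 0.1217 x 0.008330 = 0.001014 mol, which equals the excess n(NaOH).
So n(NaOH) consumed by the sample = 0.009867 - 0.001014 = 0.008853 mol.
n(C9H8O4) = 0.008853 / 2 = 0.004427 mol.
mass C9H8O4 = 0.004427 x 180.16 = 0.7975 g, so %C9H8O4 = 0.7975/1.3288 x 100 = 60.0%.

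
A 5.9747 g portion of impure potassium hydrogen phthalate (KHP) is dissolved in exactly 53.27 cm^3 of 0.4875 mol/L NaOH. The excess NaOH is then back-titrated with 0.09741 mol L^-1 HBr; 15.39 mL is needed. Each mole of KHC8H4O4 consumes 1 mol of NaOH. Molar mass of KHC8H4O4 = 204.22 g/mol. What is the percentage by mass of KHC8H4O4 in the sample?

Total n(NaOH) added = 0.4875 x 0.05327 = 0.02597 mol.
n(HBr) used = 0.09741 x 0.01539 = 0.001499 mol, which equals the excess n(NaOH).
So n(NaOH) consumed by the sample = 0.02597 - 0.001499 = 0.02447 mol.
n(KHC8H4O4) = 0.02447 / 1 = 0.02447 mol.
mass KHC8H4O4 = 0.02447 x 204.22 = 4.997 g, so %KHC8H4O4 = 4.997/5.9747 x 100 = 83.6%.

83.6%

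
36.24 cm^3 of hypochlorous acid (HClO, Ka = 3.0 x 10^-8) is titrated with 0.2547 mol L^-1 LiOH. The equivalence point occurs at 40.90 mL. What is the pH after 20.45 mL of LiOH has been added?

20.45 mL is exactly half the equivalence volume (40.90/2), i.e. the half-equivalence point.
There, n(HA) = n(A^-), so pH = pKa = -log(3.0 x 10^-8) = 7.52.

7.52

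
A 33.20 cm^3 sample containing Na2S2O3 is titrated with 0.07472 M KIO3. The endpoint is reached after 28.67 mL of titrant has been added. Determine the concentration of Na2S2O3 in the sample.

n(KIO3) = 0.07472 x 0.02867 = 0.002142 mol.
From the balanced equation, 1 mol KIO3 reacts with 6 mol Na2S2O3, so n(Na2S2O3) = 0.002142 x 6/1 = 0.01285 mol.
[Na2S2O3] = 0.01285 / 0.03320 L = 0.387 M.

0.387 M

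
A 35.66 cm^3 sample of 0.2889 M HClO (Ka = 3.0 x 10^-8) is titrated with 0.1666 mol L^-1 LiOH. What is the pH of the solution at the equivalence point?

10.27

n(HClO) = 0.2889 x 0.03566 = 0.01030 mol; V(LiOH) at equivalence = 0.01030/0.1666 = 0.06184 L.
At equivalence all the acid is converted to ClO-; total volume = 0.03566 + 0.06184 = 0.09750 L, so [ClO-] = 0.01030/0.09750 = 0.1057 M.
Kb = Kw/Ka = 1.0e-14 / 3.0 x 10^-8 = 3.33e-7.
[OH^-] = sqrt(Kb x [ClO-]) = sqrt(3.33e-7 x 0.1057) = 0.000188 M.
pOH = 3.73, so pH = 14.00 - 3.73 = 10.27.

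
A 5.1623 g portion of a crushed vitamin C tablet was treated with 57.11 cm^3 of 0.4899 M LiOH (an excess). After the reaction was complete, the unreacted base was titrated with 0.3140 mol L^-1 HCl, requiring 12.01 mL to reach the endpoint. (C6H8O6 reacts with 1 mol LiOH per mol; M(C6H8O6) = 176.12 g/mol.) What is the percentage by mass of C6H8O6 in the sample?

82.6%

Total n(LiOH) added = 0.4899 x 0.05711 = 0.02798 mol.
n(HCl) used = 0.3140 x 0.01201 = 0.003771 mol, which equals the excess n(LiOH).
So n(LiOH) consumed by the sample = 0.02798 - 0.003771 = 0.02421 mol.
n(C6H8O6) = 0.02421 / 1 = 0.02421 mol.
mass C6H8O6 = 0.02421 x 176.12 = 4.263 g, so %C6H8O6 = 4.263/5.1623 x 100 = 82.6%.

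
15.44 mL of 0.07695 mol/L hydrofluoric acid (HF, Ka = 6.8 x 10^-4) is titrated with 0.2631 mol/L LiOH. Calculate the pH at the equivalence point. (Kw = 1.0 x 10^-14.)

n(HF) = 0.07695 x 0.01544 = 0.001188 mol; V(LiOH) at equivalence = 0.001188/0.2631 = 0.004516 L.
At equivalence all the acid is converted to F-; total volume = 0.01544 + 0.004516 = 0.01996 L, so [F-] = 0.001188/0.01996 = 0.05954 M.
Kb = Kw/Ka = 1.0e-14 / 6.8 x 10^-4 = 1.47e-11.
[OH^-] = sqrt(Kb x [F-]) = sqrt(1.47e-11 x 0.05954) = 9.36e-7 M.
pOH = 6.03, so pH = 14.00 - 6.03 = 7.97.

7.97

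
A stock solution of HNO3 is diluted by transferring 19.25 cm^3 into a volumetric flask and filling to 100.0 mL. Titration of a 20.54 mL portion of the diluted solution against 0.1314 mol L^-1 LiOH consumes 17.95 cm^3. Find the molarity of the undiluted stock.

n(LiOH) = 0.1314 x 0.01795 = 0.002359 mol.
n(HNO3) in the aliquot = 0.002359 mol.
[diluted HNO3] = 0.002359 / 0.02054 = 0.1148 M.
Dilution factor = 100.0/19.25 = 5.195, so [stock] = 0.1148 x 5.195 = 0.597 M.

0.597 M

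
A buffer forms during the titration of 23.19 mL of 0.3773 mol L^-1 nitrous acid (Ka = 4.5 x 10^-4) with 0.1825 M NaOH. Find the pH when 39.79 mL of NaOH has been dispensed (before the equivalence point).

Initial n(HNO2) = 0.3773 x 0.02319 = 0.008750 mol.
n(NaOH) added = 0.1825 x 0.03979 = 0.007262 mol, converting that many moles of HNO2 to NO2-.
Remaining n(HNO2) = 0.001488 mol; n(NO2-) = 0.007262 mol.
By Henderson-Hasselbalch, pH = pKa + log([A^-]/[HA]) = 3.35 + log(0.007262/0.001488) = 3.35 + (+0.69) = 4.04.

4.04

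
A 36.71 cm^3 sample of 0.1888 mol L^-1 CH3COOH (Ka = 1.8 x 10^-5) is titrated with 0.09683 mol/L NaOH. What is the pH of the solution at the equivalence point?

n(CH3COOH) = 0.1888 x 0.03671 = 0.006931 mol; V(NaOH) at equivalence = 0.006931/0.09683 = 0.07158 L.
At equivalence all the acid is converted to CH3COO-; total volume = 0.03671 + 0.07158 = 0.1083 L, so [CH3COO-] = 0.006931/0.1083 = 0.06400 M.
Kb = Kw/Ka = 1.0e-14 / 1.8 x 10^-5 = 5.56e-10.
[OH^-] = sqrt(Kb x [CH3COO-]) = sqrt(5.56e-10 x 0.06400) = 5.96e-6 M.
pOH = 5.22, so pH = 14.00 - 5.22 = 8.78.

8.78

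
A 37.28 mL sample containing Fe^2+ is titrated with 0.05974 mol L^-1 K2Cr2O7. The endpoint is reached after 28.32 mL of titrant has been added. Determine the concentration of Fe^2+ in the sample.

0.272 M

n(K2Cr2O7) = 0.05974 x 0.02832 = 0.001692 mol.
From the balanced equation, 1 mol K2Cr2O7 reacts with 6 mol Fe^2+, so n(Fe^2+) = 0.001692 x 6/1 = 0.01015 mol.
[Fe^2+] = 0.01015 / 0.03728 L = 0.272 M.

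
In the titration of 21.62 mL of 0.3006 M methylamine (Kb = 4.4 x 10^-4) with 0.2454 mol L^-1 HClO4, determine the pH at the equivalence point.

5.76

n(CH3NH2) = 0.3006 x 0.02162 = 0.006499 mol; V(HClO4) at equivalence = 0.006499/0.2454 = 0.02648 L.
At equivalence the base is fully converted to CH3NH3+; total volume = 0.04810 L, so [CH3NH3+] = 0.006499/0.04810 = 0.1351 M.
Ka(CH3NH3+) = Kw/Kb = 1.0e-14 / 4.4 x 10^-4 = 2.27e-11.
[H^+] = sqrt(Ka x [CH3NH3+]) = sqrt(2.27e-11 x 0.1351) = 1.75e-6 M.
pH = -log(1.75e-6) = 5.76.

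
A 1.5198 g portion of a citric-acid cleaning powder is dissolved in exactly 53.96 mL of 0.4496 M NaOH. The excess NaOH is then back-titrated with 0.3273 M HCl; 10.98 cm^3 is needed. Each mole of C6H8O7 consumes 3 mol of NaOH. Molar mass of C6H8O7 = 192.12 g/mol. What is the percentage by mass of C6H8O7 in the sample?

87.1%

Total n(NaOH) added = 0.4496 x 0.05396 = 0.02426 mol.
n(HCl) used = 0.3273 x 0.01098 = 0.003594 mol, which equals the excess n(NaOH).
So n(NaOH) consumed by the sample = 0.02426 - 0.003594 = 0.02067 mol.
n(C6H8O7) = 0.02067 / 3 = 0.006889 mol.
mass C6H8O7 = 0.006889 x 192.12 = 1.323 g, so %C6H8O7 = 1.323/1.5198 x 100 = 87.1%.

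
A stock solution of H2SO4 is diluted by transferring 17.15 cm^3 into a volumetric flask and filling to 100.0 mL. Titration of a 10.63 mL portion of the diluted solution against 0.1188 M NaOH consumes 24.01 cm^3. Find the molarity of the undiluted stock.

0.782 M

n(NaOH) = 0.1188 x 0.02401 = 0.002852 mol.
n(H2SO4) in the aliquot = 0.002852 x 1/2 = 0.001426 mol.
[diluted H2SO4] = 0.001426 / 0.01063 = 0.1342 M.
Dilution factor = 100.0/17.15 = 5.831, so [stock] = 0.1342 x 5.831 = 0.782 M.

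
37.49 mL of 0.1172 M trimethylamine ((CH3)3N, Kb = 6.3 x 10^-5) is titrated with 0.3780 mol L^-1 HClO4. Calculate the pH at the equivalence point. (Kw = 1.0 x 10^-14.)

5.42

n((CH3)3N) = 0.1172 x 0.03749 = 0.004394 mol; V(HClO4) at equivalence = 0.004394/0.3780 = 0.01162 L.
At equivalence the base is fully converted to (CH3)3NH+; total volume = 0.04911 L, so [(CH3)3NH+] = 0.004394/0.04911 = 0.08946 M.
Ka((CH3)3NH+) = Kw/Kb = 1.0e-14 / 6.3 x 10^-5 = 1.59e-10.
[H^+] = sqrt(Ka x [(CH3)3NH+]) = sqrt(1.59e-10 x 0.08946) = 3.77e-6 M.
pH = -log(3.77e-6) = 5.42.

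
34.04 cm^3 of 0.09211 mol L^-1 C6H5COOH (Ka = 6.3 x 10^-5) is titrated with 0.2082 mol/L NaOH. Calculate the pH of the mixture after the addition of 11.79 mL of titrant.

Initial n(C6H5COOH) = 0.09211 x 0.03404 = 0.003135 mol.
n(NaOH) added = 0.2082 x 0.01179 = 0.002455 mol, converting that many moles of C6H5COOH to C6H5COO-.
Remaining n(C6H5COOH) = 0.0006807 mol; n(C6H5COO-) = 0.002455 mol.
By Henderson-Hasselbalch, pH = pKa + log([A^-]/[HA]) = 4.20 + log(0.002455/0.0006807) = 4.20 + (+0.56) = 4.76.

4.76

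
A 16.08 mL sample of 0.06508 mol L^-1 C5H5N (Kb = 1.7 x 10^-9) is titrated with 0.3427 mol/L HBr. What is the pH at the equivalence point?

n(C5H5N) = 0.06508 x 0.01608 = 0.001046 mol; V(HBr) at equivalence = 0.001046/0.3427 = 0.003054 L.
At equivalence the base is fully converted to C5H5NH+; total volume = 0.01913 L, so [C5H5NH+] = 0.001046/0.01913 = 0.05469 M.
Ka(C5H5NH+) = Kw/Kb = 1.0e-14 / 1.7 x 10^-9 = 5.88e-6.
[H^+] = sqrt(Ka x [C5H5NH+]) = sqrt(5.88e-6 x 0.05469) = 0.000567 M.
pH = -log(0.000567) = 3.25.

3.25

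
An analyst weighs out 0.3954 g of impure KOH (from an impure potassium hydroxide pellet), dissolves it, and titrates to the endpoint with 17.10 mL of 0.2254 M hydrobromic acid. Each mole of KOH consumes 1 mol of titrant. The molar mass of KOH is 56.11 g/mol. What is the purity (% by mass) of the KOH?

n(HBr) = 0.2254 x 0.01710 = 0.003854 mol.
n(KOH) = 0.003854 / 1 = 0.003854 mol.
mass of KOH = 0.003854 x 56.11 = 0.2163 g.
% purity = 0.2163 / 0.3954 x 100 = 54.7%.

54.7%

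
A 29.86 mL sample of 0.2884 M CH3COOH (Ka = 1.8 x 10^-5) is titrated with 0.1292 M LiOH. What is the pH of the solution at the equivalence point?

n(CH3COOH) = 0.2884 x 0.02986 = 0.008612 mol; V(LiOH) at equivalence = 0.008612/0.1292 = 0.06665 L.
At equivalence all the acid is converted to CH3COO-; total volume = 0.02986 + 0.06665 = 0.09651 L, so [CH3COO-] = 0.008612/0.09651 = 0.08923 M.
Kb = Kw/Ka = 1.0e-14 / 1.8 x 10^-5 = 5.56e-10.
[OH^-] = sqrt(Kb x [CH3COO-]) = sqrt(5.56e-10 x 0.08923) = 7.04e-6 M.
pOH = 5.15, so pH = 14.00 - 5.15 = 8.85.

8.85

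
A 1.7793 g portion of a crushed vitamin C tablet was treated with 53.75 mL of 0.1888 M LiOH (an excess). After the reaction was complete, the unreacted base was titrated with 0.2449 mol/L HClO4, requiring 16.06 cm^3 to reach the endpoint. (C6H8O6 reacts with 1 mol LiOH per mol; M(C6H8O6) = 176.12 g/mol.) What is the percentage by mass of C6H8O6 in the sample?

Total n(LiOH) added = 0.1888 x 0.05375 = 0.01015 mol.
n(HClO4) used = 0.2449 x 0.01606 = 0.003933 mol, which equals the excess n(LiOH).
So n(LiOH) consumed by the sample = 0.01015 - 0.003933 = 0.006215 mol.
n(C6H8O6) = 0.006215 / 1 = 0.006215 mol.
mass C6H8O6 = 0.006215 x 176.12 = 1.095 g, so %C6H8O6 = 1.095/1.7793 x 100 = 61.5%.

61.5%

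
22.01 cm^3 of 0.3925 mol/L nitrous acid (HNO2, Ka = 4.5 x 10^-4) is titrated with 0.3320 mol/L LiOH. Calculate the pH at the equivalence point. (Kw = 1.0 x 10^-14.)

n(HNO2) = 0.3925 x 0.02201 = 0.008639 mol; V(LiOH) at equivalence = 0.008639/0.3320 = 0.02602 L.
At equivalence all the acid is converted to NO2-; total volume = 0.02201 + 0.02602 = 0.04803 L, so [NO2-] = 0.008639/0.04803 = 0.1799 M.
Kb = Kw/Ka = 1.0e-14 / 4.5 x 10^-4 = 2.22e-11.
[OH^-] = sqrt(Kb x [NO2-]) = sqrt(2.22e-11 x 0.1799) = 2.00e-6 M.
pOH = 5.70, so pH = 14.00 - 5.70 = 8.30.

8.30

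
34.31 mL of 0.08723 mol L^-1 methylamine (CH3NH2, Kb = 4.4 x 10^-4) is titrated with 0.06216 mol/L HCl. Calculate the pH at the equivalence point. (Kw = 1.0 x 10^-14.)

6.04

n(CH3NH2) = 0.08723 x 0.03431 = 0.002993 mol; V(HCl) at equivalence = 0.002993/0.06216 = 0.04815 L.
At equivalence the base is fully converted to CH3NH3+; total volume = 0.08246 L, so [CH3NH3+] = 0.002993/0.08246 = 0.03630 M.
Ka(CH3NH3+) = Kw/Kb = 1.0e-14 / 4.4 x 10^-4 = 2.27e-11.
[H^+] = sqrt(Ka x [CH3NH3+]) = sqrt(2.27e-11 x 0.03630) = 9.08e-7 M.
pH = -log(9.08e-7) = 6.04.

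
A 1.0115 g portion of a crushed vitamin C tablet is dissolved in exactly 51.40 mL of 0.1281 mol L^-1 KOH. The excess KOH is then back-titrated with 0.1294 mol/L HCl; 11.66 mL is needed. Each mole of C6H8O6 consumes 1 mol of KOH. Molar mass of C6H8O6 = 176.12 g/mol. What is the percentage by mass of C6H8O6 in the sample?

Total n(KOH) added = 0.1281 x 0.05140 = 0.006584 mol.
n(HCl) used = 0.1294 x 0.01166 = 0.001509 mol, which equals the excess n(KOH).
So n(KOH) consumed by the sample = 0.006584 - 0.001509 = 0.005076 mol.
n(C6H8O6) = 0.005076 / 1 = 0.005076 mol.
mass C6H8O6 = 0.005076 x 176.12 = 0.8939 g, so %C6H8O6 = 0.8939/1.0115 x 100 = 88.4%.

88.4%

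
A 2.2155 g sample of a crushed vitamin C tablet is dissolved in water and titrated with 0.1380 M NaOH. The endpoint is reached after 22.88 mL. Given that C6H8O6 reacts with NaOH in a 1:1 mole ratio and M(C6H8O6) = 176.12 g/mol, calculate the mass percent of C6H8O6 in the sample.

25.1%

n(NaOH) = 0.1380 x 0.02288 = 0.003157 mol.
n(C6H8O6) = 0.003157 / 1 = 0.003157 mol.
mass of C6H8O6 = 0.003157 x 176.12 = 0.5561 g.
% purity = 0.5561 / 2.2155 x 100 = 25.1%.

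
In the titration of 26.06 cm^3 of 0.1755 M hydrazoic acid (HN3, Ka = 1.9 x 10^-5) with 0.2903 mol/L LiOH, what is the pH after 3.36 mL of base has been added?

4.15

Initial n(HN3) = 0.1755 x 0.02606 = 0.004574 mol.
n(LiOH) added = 0.2903 x 0.003360 = 0.0009754 mol, converting that many moles of HN3 to N3-.
Remaining n(HN3) = 0.003598 mol; n(N3-) = 0.0009754 mol.
By Henderson-Hasselbalch, pH = pKa + log([A^-]/[HA]) = 4.72 + log(0.0009754/0.003598) = 4.72 + (-0.57) = 4.15.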